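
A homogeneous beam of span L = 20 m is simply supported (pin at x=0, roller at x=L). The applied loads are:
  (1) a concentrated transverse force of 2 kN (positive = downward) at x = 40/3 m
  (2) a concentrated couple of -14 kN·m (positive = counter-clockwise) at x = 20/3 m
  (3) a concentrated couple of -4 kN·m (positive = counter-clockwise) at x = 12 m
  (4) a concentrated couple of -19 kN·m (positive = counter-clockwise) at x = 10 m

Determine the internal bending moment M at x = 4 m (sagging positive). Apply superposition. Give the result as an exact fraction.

M(4) = -71/15 kN·m

Load 1 — point force P=2 kN at a=40/3 m (b=L-a=20/3):
  M_1 = Pbx/L  [x≤a] = 2·(20/3)·4/20 = 8/3 kN·m
Load 2 — applied couple M₀=-14 kN·m at a=20/3 m (b=L-a=40/3):
  M_2 = M₀x/L  [x≤a] = (-14)·4/20 = -14/5 kN·m
Load 3 — applied couple M₀=-4 kN·m at a=12 m (b=L-a=8):
  M_3 = M₀x/L  [x≤a] = (-4)·4/20 = -4/5 kN·m
Load 4 — applied couple M₀=-19 kN·m at a=10 m (b=L-a=10):
  M_4 = M₀x/L  [x≤a] = (-19)·4/20 = -19/5 kN·m
Superposition: M = Σ M_i = -71/15 kN·m ≈ -4.733333 kN·m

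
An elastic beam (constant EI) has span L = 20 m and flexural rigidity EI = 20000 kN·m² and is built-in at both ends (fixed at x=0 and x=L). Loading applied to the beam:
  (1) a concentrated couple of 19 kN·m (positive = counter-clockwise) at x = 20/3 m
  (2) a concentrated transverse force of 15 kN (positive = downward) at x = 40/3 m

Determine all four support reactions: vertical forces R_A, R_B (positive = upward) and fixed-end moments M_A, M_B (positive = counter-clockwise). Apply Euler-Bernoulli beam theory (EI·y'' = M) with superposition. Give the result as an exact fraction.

R_A = 232/45 kN, M_A = 200/9 kN·m, R_B = 443/45 kN, M_B = -343/9 kN·m

Load 1 — applied couple M₀=19 kN·m at a=20/3 m (b=L-a=40/3):
  R_A = 6M₀ab/L³ = 6·19·(20/3)·(40/3)/20³ = 19/15 kN
  M_A = M₀b(2a-b)/L² = 19·(40/3)·(2·(20/3)-(40/3))/20² = 0 kN·m
  R_B = -6M₀ab/L³ = -6·19·(20/3)·(40/3)/20³ = -19/15 kN
  M_B = M₀a(2b-a)/L² = 19·(20/3)·(2·(40/3)-(20/3))/20² = 19/3 kN·m
Load 2 — point force P=15 kN at a=40/3 m (b=L-a=20/3):
  R_A = Pb²(3a+b)/L³ = 15·(20/3)²·(3·(40/3)+(20/3))/20³ = 35/9 kN
  M_A = Pab²/L² = 15·(40/3)·(20/3)²/20² = 200/9 kN·m
  R_B = Pa²(a+3b)/L³ = 15·(40/3)²·((40/3)+3·(20/3))/20³ = 100/9 kN
  M_B = -Pa²b/L² = -15·(40/3)²·(20/3)/20² = -400/9 kN·m
Superposition: R_A = 232/45 kN, M_A = 200/9 kN·m, R_B = 443/45 kN, M_B = -343/9 kN·m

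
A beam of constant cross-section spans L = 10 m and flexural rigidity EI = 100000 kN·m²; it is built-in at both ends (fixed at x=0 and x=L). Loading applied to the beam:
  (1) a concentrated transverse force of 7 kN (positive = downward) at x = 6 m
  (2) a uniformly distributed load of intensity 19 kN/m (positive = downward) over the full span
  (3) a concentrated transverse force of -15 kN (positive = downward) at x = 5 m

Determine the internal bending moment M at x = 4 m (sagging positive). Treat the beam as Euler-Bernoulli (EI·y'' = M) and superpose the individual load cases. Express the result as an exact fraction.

Load 1 — point force P=7 kN at a=6 m (b=L-a=4):
  M_1 = Pb²(3a+b)x/L³ - Pab²/L²  [x≤a] = 7·4²·(3·6+4)·4/10³ - 7·6·4²/10² = 392/125 kN·m
Load 2 — uniform load w=19 kN/m over full span:
  M_2 = wLx/2 - wL²/12 - wx²/2 = 19·10·4/2 - 19·10²/12 - 19·4²/2 = 209/3 kN·m
Load 3 — point force P=-15 kN at a=5 m (b=L-a=5):
  M_3 = Pb²(3a+b)x/L³ - Pab²/L²  [x≤a] = (-15)·5²·(3·5+5)·4/10³ - (-15)·5·5²/10² = -45/4 kN·m
Superposition: M = Σ M_i = 92329/1500 kN·m ≈ 61.552667 kN·m

M(4) = 92329/1500 kN·m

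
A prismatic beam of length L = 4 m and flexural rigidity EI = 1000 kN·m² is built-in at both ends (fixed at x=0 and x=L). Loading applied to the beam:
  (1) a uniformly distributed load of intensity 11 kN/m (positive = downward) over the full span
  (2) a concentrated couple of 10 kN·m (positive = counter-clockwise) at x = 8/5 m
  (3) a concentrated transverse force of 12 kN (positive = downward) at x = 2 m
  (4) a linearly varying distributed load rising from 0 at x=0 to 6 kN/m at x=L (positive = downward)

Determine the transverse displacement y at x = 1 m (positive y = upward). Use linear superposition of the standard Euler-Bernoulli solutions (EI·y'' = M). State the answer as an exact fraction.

y(1) = -571/80000 m

Load 1 — uniform load w=11 kN/m over full span:
  y_1 = -wx²(L-x)²/(24EI) = -11·1²·(4-1)²/(24·1000) = -33/8000 m
Load 2 — applied couple M₀=10 kN·m at a=8/5 m (b=L-a=12/5):
  y_2 = (R_Ax³/6 - M_Ax²/2)/EI  [x≤a] with R_A=18/5, M_A=6/5 = ((18/5)·1³/6 - (6/5)·1²/2)/1000 = 0 m
Load 3 — point force P=12 kN at a=2 m (b=L-a=2):
  y_3 = -Pb²x²(3aL-(3a+b)x)/(6L³EI)  [x≤a] = -12·2²·1²·(3·2·4-(3·2+2)·1)/(6·4³·1000) = -1/500 m
Load 4 — triangular load w₀=6 kN/m (0→w₀ over full span):
  y_4 = -w₀x²(L-x)²(x+2L)/(120LEI) = -6·1²·(4-1)²·(1+2·4)/(120·4·1000) = -81/80000 m
Superposition: y = Σ y_i = -571/80000 m ≈ -0.007137 m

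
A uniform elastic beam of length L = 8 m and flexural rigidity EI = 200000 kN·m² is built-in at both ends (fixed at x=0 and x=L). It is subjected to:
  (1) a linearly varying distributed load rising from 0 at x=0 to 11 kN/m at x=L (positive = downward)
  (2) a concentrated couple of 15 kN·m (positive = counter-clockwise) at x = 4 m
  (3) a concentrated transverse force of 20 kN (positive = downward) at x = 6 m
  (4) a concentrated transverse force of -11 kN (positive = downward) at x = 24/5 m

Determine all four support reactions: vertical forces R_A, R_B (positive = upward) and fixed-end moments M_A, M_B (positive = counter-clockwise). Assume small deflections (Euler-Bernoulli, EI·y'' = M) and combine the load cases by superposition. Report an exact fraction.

Load 1 — triangular load w₀=11 kN/m (0→w₀ over full span):
  R_A = 3w₀L/20 = 3·11·8/20 = 66/5 kN
  M_A = w₀L²/30 = 11·8²/30 = 352/15 kN·m
  R_B = 7w₀L/20 = 7·11·8/20 = 154/5 kN
  M_B = -w₀L²/20 = -11·8²/20 = -176/5 kN·m
Load 2 — applied couple M₀=15 kN·m at a=4 m (b=L-a=4):
  R_A = 6M₀ab/L³ = 6·15·4·4/8³ = 45/16 kN
  M_A = M₀b(2a-b)/L² = 15·4·(2·4-4)/8² = 15/4 kN·m
  R_B = -6M₀ab/L³ = -6·15·4·4/8³ = -45/16 kN
  M_B = M₀a(2b-a)/L² = 15·4·(2·4-4)/8² = 15/4 kN·m
Load 3 — point force P=20 kN at a=6 m (b=L-a=2):
  R_A = Pb²(3a+b)/L³ = 20·2²·(3·6+2)/8³ = 25/8 kN
  M_A = Pab²/L² = 20·6·2²/8² = 15/2 kN·m
  R_B = Pa²(a+3b)/L³ = 20·6²·(6+3·2)/8³ = 135/8 kN
  M_B = -Pa²b/L² = -20·6²·2/8² = -45/2 kN·m
Load 4 — point force P=-11 kN at a=24/5 m (b=L-a=16/5):
  R_A = Pb²(3a+b)/L³ = (-11)·(16/5)²·(3·(24/5)+(16/5))/8³ = -484/125 kN
  M_A = Pab²/L² = (-11)·(24/5)·(16/5)²/8² = -1056/125 kN·m
  R_B = Pa²(a+3b)/L³ = (-11)·(24/5)²·((24/5)+3·(16/5))/8³ = -891/125 kN
  M_B = -Pa²b/L² = -(-11)·(24/5)²·(16/5)/8² = 1584/125 kN·m
Superposition: R_A = 30531/2000 kN, M_A = 39403/1500 kN·m, R_B = 75469/2000 kN, M_B = -20639/500 kN·m

R_A = 30531/2000 kN, M_A = 39403/1500 kN·m, R_B = 75469/2000 kN, M_B = -20639/500 kN·m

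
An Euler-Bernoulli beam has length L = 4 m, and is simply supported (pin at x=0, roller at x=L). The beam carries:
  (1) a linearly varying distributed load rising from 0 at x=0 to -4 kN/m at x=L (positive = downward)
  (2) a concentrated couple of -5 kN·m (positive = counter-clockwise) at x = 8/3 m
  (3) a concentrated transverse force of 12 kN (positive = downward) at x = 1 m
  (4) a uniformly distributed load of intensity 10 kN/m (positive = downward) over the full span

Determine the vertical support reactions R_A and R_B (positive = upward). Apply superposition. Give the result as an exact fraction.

Load 1 — triangular load w₀=-4 kN/m (0→w₀ over full span):
  R_A = w₀L/6 = (-4)·4/6 = -8/3 kN
  R_B = w₀L/3 = (-4)·4/3 = -16/3 kN
Load 2 — applied couple M₀=-5 kN·m at a=8/3 m (b=L-a=4/3):
  R_A = M₀/L = (-5)/4 = -5/4 kN
  R_B = -M₀/L = -(-5)/4 = 5/4 kN
Load 3 — point force P=12 kN at a=1 m (b=L-a=3):
  R_A = Pb/L = 12·3/4 = 9 kN
  R_B = Pa/L = 12·1/4 = 3 kN
Load 4 — uniform load w=10 kN/m over full span:
  R_A = wL/2 = 10·4/2 = 20 kN
  R_B = wL/2 = 10·4/2 = 20 kN
Superposition: R_A = 301/12 kN, R_B = 227/12 kN

R_A = 301/12 kN, R_B = 227/12 kN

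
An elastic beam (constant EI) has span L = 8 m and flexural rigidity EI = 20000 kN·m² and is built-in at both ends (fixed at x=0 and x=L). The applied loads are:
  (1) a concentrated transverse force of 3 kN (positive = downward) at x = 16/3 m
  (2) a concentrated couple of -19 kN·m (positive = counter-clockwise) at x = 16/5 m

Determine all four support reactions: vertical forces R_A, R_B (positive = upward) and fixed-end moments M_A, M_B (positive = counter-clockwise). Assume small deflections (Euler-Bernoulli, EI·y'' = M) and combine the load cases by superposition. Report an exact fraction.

R_A = -1189/450 kN, M_A = -113/225 kN·m, R_B = 2539/450 kN, M_B = -2168/225 kN·m

Load 1 — point force P=3 kN at a=16/3 m (b=L-a=8/3):
  R_A = Pb²(3a+b)/L³ = 3·(8/3)²·(3·(16/3)+(8/3))/8³ = 7/9 kN
  M_A = Pab²/L² = 3·(16/3)·(8/3)²/8² = 16/9 kN·m
  R_B = Pa²(a+3b)/L³ = 3·(16/3)²·((16/3)+3·(8/3))/8³ = 20/9 kN
  M_B = -Pa²b/L² = -3·(16/3)²·(8/3)/8² = -32/9 kN·m
Load 2 — applied couple M₀=-19 kN·m at a=16/5 m (b=L-a=24/5):
  R_A = 6M₀ab/L³ = 6·(-19)·(16/5)·(24/5)/8³ = -171/50 kN
  M_A = M₀b(2a-b)/L² = (-19)·(24/5)·(2·(16/5)-(24/5))/8² = -57/25 kN·m
  R_B = -6M₀ab/L³ = -6·(-19)·(16/5)·(24/5)/8³ = 171/50 kN
  M_B = M₀a(2b-a)/L² = (-19)·(16/5)·(2·(24/5)-(16/5))/8² = -152/25 kN·m
Superposition: R_A = -1189/450 kN, M_A = -113/225 kN·m, R_B = 2539/450 kN, M_B = -2168/225 kN·m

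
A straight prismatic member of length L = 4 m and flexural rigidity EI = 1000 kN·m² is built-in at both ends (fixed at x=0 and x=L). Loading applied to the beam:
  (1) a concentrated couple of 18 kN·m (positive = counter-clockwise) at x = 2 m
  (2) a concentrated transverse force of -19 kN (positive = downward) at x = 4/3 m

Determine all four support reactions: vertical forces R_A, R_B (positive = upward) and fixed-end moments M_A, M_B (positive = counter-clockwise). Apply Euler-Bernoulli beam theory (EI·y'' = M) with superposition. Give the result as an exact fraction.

Load 1 — applied couple M₀=18 kN·m at a=2 m (b=L-a=2):
  R_A = 6M₀ab/L³ = 6·18·2·2/4³ = 27/4 kN
  M_A = M₀b(2a-b)/L² = 18·2·(2·2-2)/4² = 9/2 kN·m
  R_B = -6M₀ab/L³ = -6·18·2·2/4³ = -27/4 kN
  M_B = M₀a(2b-a)/L² = 18·2·(2·2-2)/4² = 9/2 kN·m
Load 2 — point force P=-19 kN at a=4/3 m (b=L-a=8/3):
  R_A = Pb²(3a+b)/L³ = (-19)·(8/3)²·(3·(4/3)+(8/3))/4³ = -380/27 kN
  M_A = Pab²/L² = (-19)·(4/3)·(8/3)²/4² = -304/27 kN·m
  R_B = Pa²(a+3b)/L³ = (-19)·(4/3)²·((4/3)+3·(8/3))/4³ = -133/27 kN
  M_B = -Pa²b/L² = -(-19)·(4/3)²·(8/3)/4² = 152/27 kN·m
Superposition: R_A = -791/108 kN, M_A = -365/54 kN·m, R_B = -1261/108 kN, M_B = 547/54 kN·m

R_A = -791/108 kN, M_A = -365/54 kN·m, R_B = -1261/108 kN, M_B = 547/54 kN·m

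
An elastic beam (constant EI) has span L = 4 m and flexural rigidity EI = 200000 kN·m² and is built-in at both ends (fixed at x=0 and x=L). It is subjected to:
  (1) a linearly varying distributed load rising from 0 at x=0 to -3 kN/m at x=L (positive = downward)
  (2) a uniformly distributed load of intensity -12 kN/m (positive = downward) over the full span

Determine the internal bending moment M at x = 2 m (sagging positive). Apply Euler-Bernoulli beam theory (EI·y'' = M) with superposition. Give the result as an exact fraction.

M(2) = -9 kN·m

Load 1 — triangular load w₀=-3 kN/m (0→w₀ over full span):
  M_1 = 3w₀Lx/20 - w₀L²/30 - w₀x³/(6L) = 3·(-3)·4·2/20 - (-3)·4²/30 - (-3)·2³/(6·4) = -1 kN·m
Load 2 — uniform load w=-12 kN/m over full span:
  M_2 = wLx/2 - wL²/12 - wx²/2 = (-12)·4·2/2 - (-12)·4²/12 - (-12)·2²/2 = -8 kN·m
Superposition: M = Σ M_i = -9 kN·m ≈ -9.000000 kN·m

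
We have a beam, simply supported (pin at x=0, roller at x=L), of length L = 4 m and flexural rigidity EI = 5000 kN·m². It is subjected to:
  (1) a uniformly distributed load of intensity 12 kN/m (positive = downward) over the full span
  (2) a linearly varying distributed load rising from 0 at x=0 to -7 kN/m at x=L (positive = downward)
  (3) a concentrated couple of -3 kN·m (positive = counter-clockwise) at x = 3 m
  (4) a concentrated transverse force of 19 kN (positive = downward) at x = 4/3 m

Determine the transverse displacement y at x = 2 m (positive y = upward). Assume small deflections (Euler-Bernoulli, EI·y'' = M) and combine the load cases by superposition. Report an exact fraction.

Load 1 — uniform load w=12 kN/m over full span:
  y_1 = -wx(L³-2Lx²+x³)/(24EI) = -12·2·(4³-2·4·2²+2³)/(24·5000) = -1/125 m
Load 2 — triangular load w₀=-7 kN/m (0→w₀ over full span):
  y_2 = -w₀x(7L⁴-10L²x²+3x⁴)/(360LEI) = -(-7)·2·(7·4⁴-10·4²·2²+3·2⁴)/(360·4·5000) = 7/3000 m
Load 3 — applied couple M₀=-3 kN·m at a=3 m (b=L-a=1):
  y_3 = (M₀x³/(6L)+C₁x)/EI  [x≤a] with C₁=M₀(3b²-L²)/(6L)=13/8 = ((-3)·2³/(6·4)+(13/8)·2)/5000 = 9/20000 m
Load 4 — point force P=19 kN at a=4/3 m (b=L-a=8/3):
  y_4 = -Pa(L-x)(2Lx-a²-x²)/(6LEI)  [x>a] = -19·(4/3)·(4-2)·(2·4·2-(4/3)²-2²)/(6·4·5000) = -437/101250 m
Superposition: y = Σ y_i = -15443/1620000 m ≈ -0.009533 m

y(2) = -15443/1620000 m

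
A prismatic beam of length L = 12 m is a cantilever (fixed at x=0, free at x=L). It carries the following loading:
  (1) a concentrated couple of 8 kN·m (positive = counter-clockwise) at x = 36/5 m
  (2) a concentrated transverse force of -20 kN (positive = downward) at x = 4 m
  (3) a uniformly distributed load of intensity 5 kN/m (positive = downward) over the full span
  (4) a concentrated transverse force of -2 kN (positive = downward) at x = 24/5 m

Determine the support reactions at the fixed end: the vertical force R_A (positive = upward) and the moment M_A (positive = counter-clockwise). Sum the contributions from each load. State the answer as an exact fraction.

Load 1 — applied couple M₀=8 kN·m at a=36/5 m (b=L-a=24/5):
  R_A = 0 kN
  M_A = -M₀ = -8 kN·m
Load 2 — point force P=-20 kN at a=4 m (b=L-a=8):
  R_A = P = (-20) = -20 kN
  M_A = Pa = (-20)·4 = -80 kN·m
Load 3 — uniform load w=5 kN/m over full span:
  R_A = wL = 5·12 = 60 kN
  M_A = wL²/2 = 5·12²/2 = 360 kN·m
Load 4 — point force P=-2 kN at a=24/5 m (b=L-a=36/5):
  R_A = P = (-2) = -2 kN
  M_A = Pa = (-2)·(24/5) = -48/5 kN·m
Superposition: R_A = 38 kN, M_A = 1312/5 kN·m

R_A = 38 kN, M_A = 1312/5 kN·m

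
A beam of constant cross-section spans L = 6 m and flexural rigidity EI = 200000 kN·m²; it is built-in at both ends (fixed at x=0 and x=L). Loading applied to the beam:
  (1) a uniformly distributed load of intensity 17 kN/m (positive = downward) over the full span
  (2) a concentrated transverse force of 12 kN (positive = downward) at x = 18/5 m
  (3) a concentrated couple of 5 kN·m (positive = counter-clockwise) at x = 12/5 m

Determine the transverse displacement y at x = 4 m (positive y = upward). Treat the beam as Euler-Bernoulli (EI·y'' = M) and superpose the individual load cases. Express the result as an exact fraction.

y(4) = -317/1171875 m

Load 1 — uniform load w=17 kN/m over full span:
  y_1 = -wx²(L-x)²/(24EI) = -17·4²·(6-4)²/(24·200000) = -17/75000 m
Load 2 — point force P=12 kN at a=18/5 m (b=L-a=12/5):
  y_2 = -Pa²(L-x)²(3bL-(3b+a)(L-x))/(6L³EI)  [x>a] = -12·(18/5)²·(6-4)²·(3·(12/5)·6-(3·(12/5)+(18/5))·(6-4))/(6·6³·200000) = -81/1562500 m
Load 3 — applied couple M₀=5 kN·m at a=12/5 m (b=L-a=18/5):
  y_3 = (R_Ax³/6 - M_Ax²/2 - M₀(x-a)²/2)/EI  [x>a] with R_A=6/5, M_A=3/5 = ((6/5)·4³/6 - (3/5)·4²/2 - 5·(4-(12/5))²/2)/200000 = 1/125000 m
Superposition: y = Σ y_i = -317/1171875 m ≈ -0.000271 m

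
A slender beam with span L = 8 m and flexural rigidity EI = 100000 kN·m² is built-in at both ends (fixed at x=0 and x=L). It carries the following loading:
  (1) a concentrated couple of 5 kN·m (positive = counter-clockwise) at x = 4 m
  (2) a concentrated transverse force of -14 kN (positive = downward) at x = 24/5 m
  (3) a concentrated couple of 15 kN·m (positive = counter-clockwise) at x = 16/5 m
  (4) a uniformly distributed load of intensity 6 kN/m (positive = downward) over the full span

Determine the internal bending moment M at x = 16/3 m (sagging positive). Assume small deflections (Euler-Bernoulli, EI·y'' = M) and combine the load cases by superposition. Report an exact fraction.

M(16/3) = -1571/1500 kN·m

Load 1 — applied couple M₀=5 kN·m at a=4 m (b=L-a=4):
  M_1 = R_Ax - M_A - M₀  [x>a] with R_A=15/16, M_A=5/4 = (15/16)·(16/3) - (5/4) - 5 = -5/4 kN·m
Load 2 — point force P=-14 kN at a=24/5 m (b=L-a=16/5):
  M_2 = Pa²(a+3b)(L-x)/L³ - Pa²b/L²  [x>a] = (-14)·(24/5)²·((24/5)+3·(16/5))·(8-(16/3))/8³ - (-14)·(24/5)²·(16/5)/8² = -1008/125 kN·m
Load 3 — applied couple M₀=15 kN·m at a=16/5 m (b=L-a=24/5):
  M_3 = R_Ax - M_A - M₀  [x>a] with R_A=27/10, M_A=9/5 = (27/10)·(16/3) - (9/5) - 15 = -12/5 kN·m
Load 4 — uniform load w=6 kN/m over full span:
  M_4 = wLx/2 - wL²/12 - wx²/2 = 6·8·(16/3)/2 - 6·8²/12 - 6·(16/3)²/2 = 32/3 kN·m
Superposition: M = Σ M_i = -1571/1500 kN·m ≈ -1.047333 kN·m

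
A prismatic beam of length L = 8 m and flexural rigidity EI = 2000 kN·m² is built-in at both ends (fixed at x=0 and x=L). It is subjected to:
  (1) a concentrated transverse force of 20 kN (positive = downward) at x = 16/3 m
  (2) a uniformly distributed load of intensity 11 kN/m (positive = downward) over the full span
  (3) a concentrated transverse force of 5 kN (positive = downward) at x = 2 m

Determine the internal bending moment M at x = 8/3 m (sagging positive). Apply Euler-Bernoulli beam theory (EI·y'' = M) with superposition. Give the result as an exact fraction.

Load 1 — point force P=20 kN at a=16/3 m (b=L-a=8/3):
  M_1 = Pb²(3a+b)x/L³ - Pab²/L²  [x≤a] = 20·(8/3)²·(3·(16/3)+(8/3))·(8/3)/8³ - 20·(16/3)·(8/3)²/8² = 160/81 kN·m
Load 2 — uniform load w=11 kN/m over full span:
  M_2 = wLx/2 - wL²/12 - wx²/2 = 11·8·(8/3)/2 - 11·8²/12 - 11·(8/3)²/2 = 176/9 kN·m
Load 3 — point force P=5 kN at a=2 m (b=L-a=6):
  M_3 = Pa²(a+3b)(L-x)/L³ - Pa²b/L²  [x>a] = 5·2²·(2+3·6)·(8-(8/3))/8³ - 5·2²·6/8² = 55/24 kN·m
Superposition: M = Σ M_i = 15437/648 kN·m ≈ 23.822531 kN·m

M(8/3) = 15437/648 kN·m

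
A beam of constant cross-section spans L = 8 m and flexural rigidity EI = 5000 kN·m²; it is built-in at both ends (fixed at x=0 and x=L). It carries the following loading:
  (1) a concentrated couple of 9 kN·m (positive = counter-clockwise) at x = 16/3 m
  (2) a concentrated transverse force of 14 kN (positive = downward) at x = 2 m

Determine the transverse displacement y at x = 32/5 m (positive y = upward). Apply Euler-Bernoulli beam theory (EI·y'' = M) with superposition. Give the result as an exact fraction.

y(32/5) = -293/234375 m

Load 1 — applied couple M₀=9 kN·m at a=16/3 m (b=L-a=8/3):
  y_1 = (R_Ax³/6 - M_Ax²/2 - M₀(x-a)²/2)/EI  [x>a] with R_A=3/2, M_A=3 = ((3/2)·(32/5)³/6 - 3·(32/5)²/2 - 9·((32/5)-(16/3))²/2)/5000 = -16/78125 m
Load 2 — point force P=14 kN at a=2 m (b=L-a=6):
  y_2 = -Pa²(L-x)²(3bL-(3b+a)(L-x))/(6L³EI)  [x>a] = -14·2²·(8-(32/5))²·(3·6·8-(3·6+2)·(8-(32/5)))/(6·8³·5000) = -49/46875 m
Superposition: y = Σ y_i = -293/234375 m ≈ -0.001250 m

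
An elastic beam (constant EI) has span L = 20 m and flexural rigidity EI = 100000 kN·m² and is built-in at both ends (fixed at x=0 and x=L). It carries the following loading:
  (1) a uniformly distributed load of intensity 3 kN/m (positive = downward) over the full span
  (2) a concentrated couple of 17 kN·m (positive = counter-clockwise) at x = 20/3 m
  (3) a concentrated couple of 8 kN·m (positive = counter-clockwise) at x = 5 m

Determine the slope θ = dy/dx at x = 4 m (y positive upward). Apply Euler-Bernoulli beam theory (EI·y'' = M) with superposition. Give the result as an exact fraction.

Load 1 — uniform load w=3 kN/m over full span:
  θ_1 = -wx(L-x)(L-2x)/(12EI) = -3·4·(20-4)·(20-2·4)/(12·100000) = -6/3125 rad
Load 2 — applied couple M₀=17 kN·m at a=20/3 m (b=L-a=40/3):
  θ_2 = (R_Ax²/2 - M_Ax)/EI  [x≤a] with R_A=17/15, M_A=0 = ((17/15)·4²/2 - 0·4)/100000 = 17/187500 rad
Load 3 — applied couple M₀=8 kN·m at a=5 m (b=L-a=15):
  θ_3 = (R_Ax²/2 - M_Ax)/EI  [x≤a] with R_A=9/20, M_A=-3/2 = ((9/20)·4²/2 - (-3/2)·4)/100000 = 3/31250 rad
Superposition: θ = Σ θ_i = -13/7500 rad ≈ -0.001733 rad

θ(4) = -13/7500 rad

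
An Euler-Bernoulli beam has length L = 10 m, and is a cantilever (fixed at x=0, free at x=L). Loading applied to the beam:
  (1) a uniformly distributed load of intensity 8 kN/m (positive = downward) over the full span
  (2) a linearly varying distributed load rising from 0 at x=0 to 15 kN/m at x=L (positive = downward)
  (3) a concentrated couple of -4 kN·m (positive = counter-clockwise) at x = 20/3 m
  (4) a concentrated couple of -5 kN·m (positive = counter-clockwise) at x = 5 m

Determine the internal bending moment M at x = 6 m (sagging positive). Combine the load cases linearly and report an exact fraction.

M(6) = -172 kN·m

Load 1 — uniform load w=8 kN/m over full span:
  M_1 = -w(L-x)²/2 = -8·(10-6)²/2 = -64 kN·m
Load 2 — triangular load w₀=15 kN/m (0→w₀ over full span):
  M_2 = w₀Lx/2 - w₀L²/3 - w₀x³/(6L) = 15·10·6/2 - 15·10²/3 - 15·6³/(6·10) = -104 kN·m
Load 3 — applied couple M₀=-4 kN·m at a=20/3 m (b=L-a=10/3):
  M_3 = M₀  [x≤a] = (-4) = -4 kN·m
Load 4 — applied couple M₀=-5 kN·m at a=5 m (b=L-a=5):
  M_4 = 0  [x>a] = 0 kN·m
Superposition: M = Σ M_i = -172 kN·m ≈ -172.000000 kN·m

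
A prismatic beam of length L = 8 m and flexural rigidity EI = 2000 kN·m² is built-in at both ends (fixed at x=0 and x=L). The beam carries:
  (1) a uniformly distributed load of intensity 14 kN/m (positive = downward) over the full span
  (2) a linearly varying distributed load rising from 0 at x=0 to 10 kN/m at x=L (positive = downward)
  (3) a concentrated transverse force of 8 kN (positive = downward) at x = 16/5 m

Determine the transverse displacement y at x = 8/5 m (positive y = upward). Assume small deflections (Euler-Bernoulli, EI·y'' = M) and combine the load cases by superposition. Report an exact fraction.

y(8/5) = -259712/5859375 m

Load 1 — uniform load w=14 kN/m over full span:
  y_1 = -wx²(L-x)²/(24EI) = -14·(8/5)²·(8-(8/5))²/(24·2000) = -7168/234375 m
Load 2 — triangular load w₀=10 kN/m (0→w₀ over full span):
  y_2 = -w₀x²(L-x)²(x+2L)/(120LEI) = -10·(8/5)²·(8-(8/5))²·((8/5)+2·8)/(120·8·2000) = -11264/1171875 m
Load 3 — point force P=8 kN at a=16/5 m (b=L-a=24/5):
  y_3 = -Pb²x²(3aL-(3a+b)x)/(6L³EI)  [x≤a] = -8·(24/5)²·(8/5)²·(3·(16/5)·8-(3·(16/5)+(24/5))·(8/5))/(6·8³·2000) = -8064/1953125 m
Superposition: y = Σ y_i = -259712/5859375 m ≈ -0.044324 m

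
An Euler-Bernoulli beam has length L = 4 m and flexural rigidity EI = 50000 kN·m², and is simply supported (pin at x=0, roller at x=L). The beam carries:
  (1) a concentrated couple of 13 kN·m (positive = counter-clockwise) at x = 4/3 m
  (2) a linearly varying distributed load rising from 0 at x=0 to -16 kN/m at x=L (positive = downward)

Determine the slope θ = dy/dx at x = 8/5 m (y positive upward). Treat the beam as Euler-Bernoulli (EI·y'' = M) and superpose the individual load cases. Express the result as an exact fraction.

θ(8/5) = 10249/46875000 rad

Load 1 — applied couple M₀=13 kN·m at a=4/3 m (b=L-a=8/3):
  θ_1 = (M₀x²/(2L)-M₀(x-a)+C₁)/EI  [x>a] with C₁=M₀(3b²-L²)/(6L)=26/9 = (13·(8/5)²/(2·4)-13·((8/5)-(4/3))+(26/9))/50000 = 403/5625000 rad
Load 2 — triangular load w₀=-16 kN/m (0→w₀ over full span):
  θ_2 = -w₀(7L⁴-30L²x²+15x⁴)/(360LEI) = -(-16)·(7·4⁴-30·4²·(8/5)²+15·(8/5)⁴)/(360·4·50000) = 2584/17578125 rad
Superposition: θ = Σ θ_i = 10249/46875000 rad ≈ 0.000219 rad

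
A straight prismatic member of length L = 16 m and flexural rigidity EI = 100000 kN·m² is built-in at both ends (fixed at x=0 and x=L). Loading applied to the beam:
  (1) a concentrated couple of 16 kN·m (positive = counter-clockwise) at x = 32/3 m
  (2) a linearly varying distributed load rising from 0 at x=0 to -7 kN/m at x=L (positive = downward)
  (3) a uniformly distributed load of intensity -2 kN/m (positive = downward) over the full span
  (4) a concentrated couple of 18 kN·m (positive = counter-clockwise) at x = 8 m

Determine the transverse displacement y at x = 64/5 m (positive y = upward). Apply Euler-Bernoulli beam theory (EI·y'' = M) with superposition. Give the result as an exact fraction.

Load 1 — applied couple M₀=16 kN·m at a=32/3 m (b=L-a=16/3):
  y_1 = (R_Ax³/6 - M_Ax²/2 - M₀(x-a)²/2)/EI  [x>a] with R_A=4/3, M_A=16/3 = ((4/3)·(64/5)³/6 - (16/3)·(64/5)²/2 - 16·((64/5)-(32/3))²/2)/100000 = -256/3515625 m
Load 2 — triangular load w₀=-7 kN/m (0→w₀ over full span):
  y_2 = -w₀x²(L-x)²(x+2L)/(120LEI) = -(-7)·(64/5)²·(16-(64/5))²·((64/5)+2·16)/(120·16·100000) = 401408/146484375 m
Load 3 — uniform load w=-2 kN/m over full span:
  y_3 = -wx²(L-x)²/(24EI) = -(-2)·(64/5)²·(16-(64/5))²/(24·100000) = 8192/5859375 m
Load 4 — applied couple M₀=18 kN·m at a=8 m (b=L-a=8):
  y_4 = (R_Ax³/6 - M_Ax²/2 - M₀(x-a)²/2)/EI  [x>a] with R_A=27/16, M_A=9/2 = ((27/16)·(64/5)³/6 - (9/2)·(64/5)²/2 - 18·((64/5)-8)²/2)/100000 = 54/390625 m
Superposition: y = Σ y_i = 1847374/439453125 m ≈ 0.004204 m

y(64/5) = 1847374/439453125 m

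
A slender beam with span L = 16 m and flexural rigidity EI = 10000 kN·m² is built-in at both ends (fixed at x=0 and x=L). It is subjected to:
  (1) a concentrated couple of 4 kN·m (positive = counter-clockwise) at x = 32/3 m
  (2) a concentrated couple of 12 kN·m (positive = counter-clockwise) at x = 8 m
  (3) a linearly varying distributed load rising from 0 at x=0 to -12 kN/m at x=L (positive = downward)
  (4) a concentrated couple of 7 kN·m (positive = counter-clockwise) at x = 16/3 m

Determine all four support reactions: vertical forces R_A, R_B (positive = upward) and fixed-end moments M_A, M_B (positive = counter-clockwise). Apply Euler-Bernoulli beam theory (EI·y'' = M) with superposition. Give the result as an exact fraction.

R_A = -3211/120 kN, M_A = -1471/15 kN·m, R_B = -8309/120 kN, M_B = 2384/15 kN·m

Load 1 — applied couple M₀=4 kN·m at a=32/3 m (b=L-a=16/3):
  R_A = 6M₀ab/L³ = 6·4·(32/3)·(16/3)/16³ = 1/3 kN
  M_A = M₀b(2a-b)/L² = 4·(16/3)·(2·(32/3)-(16/3))/16² = 4/3 kN·m
  R_B = -6M₀ab/L³ = -6·4·(32/3)·(16/3)/16³ = -1/3 kN
  M_B = M₀a(2b-a)/L² = 4·(32/3)·(2·(16/3)-(32/3))/16² = 0 kN·m
Load 2 — applied couple M₀=12 kN·m at a=8 m (b=L-a=8):
  R_A = 6M₀ab/L³ = 6·12·8·8/16³ = 9/8 kN
  M_A = M₀b(2a-b)/L² = 12·8·(2·8-8)/16² = 3 kN·m
  R_B = -6M₀ab/L³ = -6·12·8·8/16³ = -9/8 kN
  M_B = M₀a(2b-a)/L² = 12·8·(2·8-8)/16² = 3 kN·m
Load 3 — triangular load w₀=-12 kN/m (0→w₀ over full span):
  R_A = 3w₀L/20 = 3·(-12)·16/20 = -144/5 kN
  M_A = w₀L²/30 = (-12)·16²/30 = -512/5 kN·m
  R_B = 7w₀L/20 = 7·(-12)·16/20 = -336/5 kN
  M_B = -w₀L²/20 = -(-12)·16²/20 = 768/5 kN·m
Load 4 — applied couple M₀=7 kN·m at a=16/3 m (b=L-a=32/3):
  R_A = 6M₀ab/L³ = 6·7·(16/3)·(32/3)/16³ = 7/12 kN
  M_A = M₀b(2a-b)/L² = 7·(32/3)·(2·(16/3)-(32/3))/16² = 0 kN·m
  R_B = -6M₀ab/L³ = -6·7·(16/3)·(32/3)/16³ = -7/12 kN
  M_B = M₀a(2b-a)/L² = 7·(16/3)·(2·(32/3)-(16/3))/16² = 7/3 kN·m
Superposition: R_A = -3211/120 kN, M_A = -1471/15 kN·m, R_B = -8309/120 kN, M_B = 2384/15 kN·m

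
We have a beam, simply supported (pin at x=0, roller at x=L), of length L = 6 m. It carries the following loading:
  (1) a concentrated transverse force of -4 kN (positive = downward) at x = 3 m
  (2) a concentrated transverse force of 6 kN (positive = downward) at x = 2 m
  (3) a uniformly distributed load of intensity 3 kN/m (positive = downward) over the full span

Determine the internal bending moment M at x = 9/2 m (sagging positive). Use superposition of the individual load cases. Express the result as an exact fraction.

M(9/2) = 81/8 kN·m

Load 1 — point force P=-4 kN at a=3 m (b=L-a=3):
  M_1 = Pa(L-x)/L  [x>a] = (-4)·3·(6-(9/2))/6 = -3 kN·m
Load 2 — point force P=6 kN at a=2 m (b=L-a=4):
  M_2 = Pa(L-x)/L  [x>a] = 6·2·(6-(9/2))/6 = 3 kN·m
Load 3 — uniform load w=3 kN/m over full span:
  M_3 = wx(L-x)/2 = 3·(9/2)·(6-(9/2))/2 = 81/8 kN·m
Superposition: M = Σ M_i = 81/8 kN·m ≈ 10.125000 kN·m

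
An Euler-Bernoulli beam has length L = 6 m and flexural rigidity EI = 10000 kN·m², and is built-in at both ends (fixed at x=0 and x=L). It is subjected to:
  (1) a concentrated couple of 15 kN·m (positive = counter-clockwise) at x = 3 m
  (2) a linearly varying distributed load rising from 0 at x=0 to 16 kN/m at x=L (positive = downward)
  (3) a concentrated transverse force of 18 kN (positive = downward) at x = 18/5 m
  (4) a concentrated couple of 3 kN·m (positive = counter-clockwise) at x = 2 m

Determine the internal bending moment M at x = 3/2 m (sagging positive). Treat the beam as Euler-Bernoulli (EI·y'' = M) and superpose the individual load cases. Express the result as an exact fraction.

M(3/2) = 2911/1000 kN·m

Load 1 — applied couple M₀=15 kN·m at a=3 m (b=L-a=3):
  M_1 = R_Ax - M_A  [x≤a] with R_A=15/4, M_A=15/4 = (15/4)·(3/2) - (15/4) = 15/8 kN·m
Load 2 — triangular load w₀=16 kN/m (0→w₀ over full span):
  M_2 = 3w₀Lx/20 - w₀L²/30 - w₀x³/(6L) = 3·16·6·(3/2)/20 - 16·6²/30 - 16·(3/2)³/(6·6) = 9/10 kN·m
Load 3 — point force P=18 kN at a=18/5 m (b=L-a=12/5):
  M_3 = Pb²(3a+b)x/L³ - Pab²/L²  [x≤a] = 18·(12/5)²·(3·(18/5)+(12/5))·(3/2)/6³ - 18·(18/5)·(12/5)²/6² = -108/125 kN·m
Load 4 — applied couple M₀=3 kN·m at a=2 m (b=L-a=4):
  M_4 = R_Ax - M_A  [x≤a] with R_A=2/3, M_A=0 = (2/3)·(3/2) - 0 = 1 kN·m
Superposition: M = Σ M_i = 2911/1000 kN·m ≈ 2.911000 kN·m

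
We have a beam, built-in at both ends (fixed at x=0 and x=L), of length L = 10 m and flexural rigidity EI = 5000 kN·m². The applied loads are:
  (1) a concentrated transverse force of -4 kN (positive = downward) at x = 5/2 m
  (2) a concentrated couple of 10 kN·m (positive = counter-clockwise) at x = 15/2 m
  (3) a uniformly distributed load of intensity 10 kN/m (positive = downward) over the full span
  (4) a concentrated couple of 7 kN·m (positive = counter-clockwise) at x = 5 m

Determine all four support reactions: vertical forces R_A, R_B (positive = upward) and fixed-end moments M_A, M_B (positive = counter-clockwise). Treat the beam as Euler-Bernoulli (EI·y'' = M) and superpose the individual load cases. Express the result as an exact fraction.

Load 1 — point force P=-4 kN at a=5/2 m (b=L-a=15/2):
  R_A = Pb²(3a+b)/L³ = (-4)·(15/2)²·(3·(5/2)+(15/2))/10³ = -27/8 kN
  M_A = Pab²/L² = (-4)·(5/2)·(15/2)²/10² = -45/8 kN·m
  R_B = Pa²(a+3b)/L³ = (-4)·(5/2)²·((5/2)+3·(15/2))/10³ = -5/8 kN
  M_B = -Pa²b/L² = -(-4)·(5/2)²·(15/2)/10² = 15/8 kN·m
Load 2 — applied couple M₀=10 kN·m at a=15/2 m (b=L-a=5/2):
  R_A = 6M₀ab/L³ = 6·10·(15/2)·(5/2)/10³ = 9/8 kN
  M_A = M₀b(2a-b)/L² = 10·(5/2)·(2·(15/2)-(5/2))/10² = 25/8 kN·m
  R_B = -6M₀ab/L³ = -6·10·(15/2)·(5/2)/10³ = -9/8 kN
  M_B = M₀a(2b-a)/L² = 10·(15/2)·(2·(5/2)-(15/2))/10² = -15/8 kN·m
Load 3 — uniform load w=10 kN/m over full span:
  R_A = wL/2 = 10·10/2 = 50 kN
  M_A = wL²/12 = 10·10²/12 = 250/3 kN·m
  R_B = wL/2 = 10·10/2 = 50 kN
  M_B = -wL²/12 = -10·10²/12 = -250/3 kN·m
Load 4 — applied couple M₀=7 kN·m at a=5 m (b=L-a=5):
  R_A = 6M₀ab/L³ = 6·7·5·5/10³ = 21/20 kN
  M_A = M₀b(2a-b)/L² = 7·5·(2·5-5)/10² = 7/4 kN·m
  R_B = -6M₀ab/L³ = -6·7·5·5/10³ = -21/20 kN
  M_B = M₀a(2b-a)/L² = 7·5·(2·5-5)/10² = 7/4 kN·m
Superposition: R_A = 244/5 kN, M_A = 991/12 kN·m, R_B = 236/5 kN, M_B = -979/12 kN·m

R_A = 244/5 kN, M_A = 991/12 kN·m, R_B = 236/5 kN, M_B = -979/12 kN·m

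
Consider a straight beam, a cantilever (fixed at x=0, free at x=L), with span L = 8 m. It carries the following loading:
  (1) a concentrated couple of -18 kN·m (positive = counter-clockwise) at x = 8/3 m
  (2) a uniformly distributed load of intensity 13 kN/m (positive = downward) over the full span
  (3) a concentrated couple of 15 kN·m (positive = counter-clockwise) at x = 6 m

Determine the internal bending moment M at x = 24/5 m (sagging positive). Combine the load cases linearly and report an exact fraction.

Load 1 — applied couple M₀=-18 kN·m at a=8/3 m (b=L-a=16/3):
  M_1 = 0  [x>a] = 0 kN·m
Load 2 — uniform load w=13 kN/m over full span:
  M_2 = -w(L-x)²/2 = -13·(8-(24/5))²/2 = -1664/25 kN·m
Load 3 — applied couple M₀=15 kN·m at a=6 m (b=L-a=2):
  M_3 = M₀  [x≤a] = 15 = 15 kN·m
Superposition: M = Σ M_i = -1289/25 kN·m ≈ -51.560000 kN·m

M(24/5) = -1289/25 kN·m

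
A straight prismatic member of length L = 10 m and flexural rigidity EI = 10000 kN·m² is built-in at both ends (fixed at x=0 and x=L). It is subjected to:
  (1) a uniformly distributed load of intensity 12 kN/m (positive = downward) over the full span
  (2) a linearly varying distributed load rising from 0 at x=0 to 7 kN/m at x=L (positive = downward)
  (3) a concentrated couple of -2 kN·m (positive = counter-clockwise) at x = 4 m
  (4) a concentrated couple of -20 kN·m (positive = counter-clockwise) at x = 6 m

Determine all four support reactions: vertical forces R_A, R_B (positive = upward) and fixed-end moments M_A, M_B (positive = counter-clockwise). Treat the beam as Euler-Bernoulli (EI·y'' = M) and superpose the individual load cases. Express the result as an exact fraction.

Load 1 — uniform load w=12 kN/m over full span:
  R_A = wL/2 = 12·10/2 = 60 kN
  M_A = wL²/12 = 12·10²/12 = 100 kN·m
  R_B = wL/2 = 12·10/2 = 60 kN
  M_B = -wL²/12 = -12·10²/12 = -100 kN·m
Load 2 — triangular load w₀=7 kN/m (0→w₀ over full span):
  R_A = 3w₀L/20 = 3·7·10/20 = 21/2 kN
  M_A = w₀L²/30 = 7·10²/30 = 70/3 kN·m
  R_B = 7w₀L/20 = 7·7·10/20 = 49/2 kN
  M_B = -w₀L²/20 = -7·10²/20 = -35 kN·m
Load 3 — applied couple M₀=-2 kN·m at a=4 m (b=L-a=6):
  R_A = 6M₀ab/L³ = 6·(-2)·4·6/10³ = -36/125 kN
  M_A = M₀b(2a-b)/L² = (-2)·6·(2·4-6)/10² = -6/25 kN·m
  R_B = -6M₀ab/L³ = -6·(-2)·4·6/10³ = 36/125 kN
  M_B = M₀a(2b-a)/L² = (-2)·4·(2·6-4)/10² = -16/25 kN·m
Load 4 — applied couple M₀=-20 kN·m at a=6 m (b=L-a=4):
  R_A = 6M₀ab/L³ = 6·(-20)·6·4/10³ = -72/25 kN
  M_A = M₀b(2a-b)/L² = (-20)·4·(2·6-4)/10² = -32/5 kN·m
  R_B = -6M₀ab/L³ = -6·(-20)·6·4/10³ = 72/25 kN
  M_B = M₀a(2b-a)/L² = (-20)·6·(2·4-6)/10² = -12/5 kN·m
Superposition: R_A = 16833/250 kN, M_A = 8752/75 kN·m, R_B = 21917/250 kN, M_B = -3451/25 kN·m

R_A = 16833/250 kN, M_A = 8752/75 kN·m, R_B = 21917/250 kN, M_B = -3451/25 kN·m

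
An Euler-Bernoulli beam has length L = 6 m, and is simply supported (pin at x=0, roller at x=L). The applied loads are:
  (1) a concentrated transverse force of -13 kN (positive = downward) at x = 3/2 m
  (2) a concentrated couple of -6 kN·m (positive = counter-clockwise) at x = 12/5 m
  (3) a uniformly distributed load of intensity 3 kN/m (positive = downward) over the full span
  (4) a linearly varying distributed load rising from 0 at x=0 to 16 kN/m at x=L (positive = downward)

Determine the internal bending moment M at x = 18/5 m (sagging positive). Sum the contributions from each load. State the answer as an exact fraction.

M(18/5) = 5553/125 kN·m

Load 1 — point force P=-13 kN at a=3/2 m (b=L-a=9/2):
  M_1 = Pa(L-x)/L  [x>a] = (-13)·(3/2)·(6-(18/5))/6 = -39/5 kN·m
Load 2 — applied couple M₀=-6 kN·m at a=12/5 m (b=L-a=18/5):
  M_2 = M₀x/L - M₀  [x>a] = (-6)·(18/5)/6 - (-6) = 12/5 kN·m
Load 3 — uniform load w=3 kN/m over full span:
  M_3 = wx(L-x)/2 = 3·(18/5)·(6-(18/5))/2 = 324/25 kN·m
Load 4 — triangular load w₀=16 kN/m (0→w₀ over full span):
  M_4 = w₀Lx/6 - w₀x³/(6L) = 16·6·(18/5)/6 - 16·(18/5)³/(6·6) = 4608/125 kN·m
Superposition: M = Σ M_i = 5553/125 kN·m ≈ 44.424000 kN·m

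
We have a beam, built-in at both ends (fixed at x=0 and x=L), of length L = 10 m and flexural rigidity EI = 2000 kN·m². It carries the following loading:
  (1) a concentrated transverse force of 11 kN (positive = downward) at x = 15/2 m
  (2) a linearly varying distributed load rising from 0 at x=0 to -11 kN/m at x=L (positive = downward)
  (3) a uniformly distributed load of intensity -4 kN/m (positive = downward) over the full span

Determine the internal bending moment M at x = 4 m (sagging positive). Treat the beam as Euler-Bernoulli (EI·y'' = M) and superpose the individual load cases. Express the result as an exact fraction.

Load 1 — point force P=11 kN at a=15/2 m (b=L-a=5/2):
  M_1 = Pb²(3a+b)x/L³ - Pab²/L²  [x≤a] = 11·(5/2)²·(3·(15/2)+(5/2))·4/10³ - 11·(15/2)·(5/2)²/10² = 55/32 kN·m
Load 2 — triangular load w₀=-11 kN/m (0→w₀ over full span):
  M_2 = 3w₀Lx/20 - w₀L²/30 - w₀x³/(6L) = 3·(-11)·10·4/20 - (-11)·10²/30 - (-11)·4³/(6·10) = -88/5 kN·m
Load 3 — uniform load w=-4 kN/m over full span:
  M_3 = wLx/2 - wL²/12 - wx²/2 = (-4)·10·4/2 - (-4)·10²/12 - (-4)·4²/2 = -44/3 kN·m
Superposition: M = Σ M_i = -14663/480 kN·m ≈ -30.547917 kN·m

M(4) = -14663/480 kN·m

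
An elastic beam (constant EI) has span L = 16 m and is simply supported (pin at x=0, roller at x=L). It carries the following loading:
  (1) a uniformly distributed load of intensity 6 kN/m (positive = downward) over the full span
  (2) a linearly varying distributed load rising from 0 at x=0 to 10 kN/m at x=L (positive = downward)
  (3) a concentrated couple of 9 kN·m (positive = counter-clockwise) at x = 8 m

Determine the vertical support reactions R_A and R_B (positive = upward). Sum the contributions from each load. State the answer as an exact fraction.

Load 1 — uniform load w=6 kN/m over full span:
  R_A = wL/2 = 6·16/2 = 48 kN
  R_B = wL/2 = 6·16/2 = 48 kN
Load 2 — triangular load w₀=10 kN/m (0→w₀ over full span):
  R_A = w₀L/6 = 10·16/6 = 80/3 kN
  R_B = w₀L/3 = 10·16/3 = 160/3 kN
Load 3 — applied couple M₀=9 kN·m at a=8 m (b=L-a=8):
  R_A = M₀/L = 9/16 kN
  R_B = -M₀/L = -9/16 kN
Superposition: R_A = 3611/48 kN, R_B = 4837/48 kN

R_A = 3611/48 kN, R_B = 4837/48 kN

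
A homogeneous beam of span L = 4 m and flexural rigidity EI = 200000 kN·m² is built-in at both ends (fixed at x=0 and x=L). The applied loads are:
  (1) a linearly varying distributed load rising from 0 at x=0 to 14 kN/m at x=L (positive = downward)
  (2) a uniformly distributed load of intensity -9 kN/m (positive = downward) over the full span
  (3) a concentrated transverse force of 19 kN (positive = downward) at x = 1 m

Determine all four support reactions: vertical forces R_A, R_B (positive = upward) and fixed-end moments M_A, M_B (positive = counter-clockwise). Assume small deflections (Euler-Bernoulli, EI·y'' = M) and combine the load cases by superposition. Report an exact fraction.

R_A = 1029/160 kN, M_A = 1477/240 kN·m, R_B = 731/160 kN, M_B = -221/80 kN·m

Load 1 — triangular load w₀=14 kN/m (0→w₀ over full span):
  R_A = 3w₀L/20 = 3·14·4/20 = 42/5 kN
  M_A = w₀L²/30 = 14·4²/30 = 112/15 kN·m
  R_B = 7w₀L/20 = 7·14·4/20 = 98/5 kN
  M_B = -w₀L²/20 = -14·4²/20 = -56/5 kN·m
Load 2 — uniform load w=-9 kN/m over full span:
  R_A = wL/2 = (-9)·4/2 = -18 kN
  M_A = wL²/12 = (-9)·4²/12 = -12 kN·m
  R_B = wL/2 = (-9)·4/2 = -18 kN
  M_B = -wL²/12 = -(-9)·4²/12 = 12 kN·m
Load 3 — point force P=19 kN at a=1 m (b=L-a=3):
  R_A = Pb²(3a+b)/L³ = 19·3²·(3·1+3)/4³ = 513/32 kN
  M_A = Pab²/L² = 19·1·3²/4² = 171/16 kN·m
  R_B = Pa²(a+3b)/L³ = 19·1²·(1+3·3)/4³ = 95/32 kN
  M_B = -Pa²b/L² = -19·1²·3/4² = -57/16 kN·m
Superposition: R_A = 1029/160 kN, M_A = 1477/240 kN·m, R_B = 731/160 kN, M_B = -221/80 kN·m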